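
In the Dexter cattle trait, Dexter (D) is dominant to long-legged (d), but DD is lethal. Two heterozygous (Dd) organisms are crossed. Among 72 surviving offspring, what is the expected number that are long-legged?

Cross: Dd × Dd
Punnett square offspring (before lethality): 1 DD, 2 Dd, 1 dd
The DD genotype is lethal (embryos die); surviving offspring: 2 Dd, 1 dd
long-legged: 1 out of 3 → fraction 1/3
Expected count = 1/3 × 72 = 24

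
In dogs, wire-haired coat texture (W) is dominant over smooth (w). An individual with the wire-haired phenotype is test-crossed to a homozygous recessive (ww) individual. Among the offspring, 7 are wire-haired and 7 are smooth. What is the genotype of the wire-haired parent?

Test cross: ? × ww
Offspring: 7 wire-haired, 7 smooth — approximately 1:1.
A 1:1 ratio in a test cross indicates the unknown parent is heterozygous (Ww).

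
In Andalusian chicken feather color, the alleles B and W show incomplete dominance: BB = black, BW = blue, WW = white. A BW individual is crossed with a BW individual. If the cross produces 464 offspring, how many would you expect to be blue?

Punnett square for BW × BW:
Offspring genotypes: 1 BB, 2 BW, 1 WW
Phenotype counts: 1 black, 2 blue, 1 white
blue: 2 out of 4 → fraction 1/2
Expected count = 1/2 × 464 = 232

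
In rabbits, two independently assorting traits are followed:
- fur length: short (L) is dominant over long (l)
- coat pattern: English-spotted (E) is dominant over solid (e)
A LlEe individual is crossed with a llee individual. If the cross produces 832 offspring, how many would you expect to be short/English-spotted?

Dihybrid cross LlEe × llee — consider each gene separately:
fur length: Ll × ll → 2 Ll, 2 ll → 2 L_ : 2 ll (out of 4)
coat pattern: Ee × ee → 2 Ee, 2 ee → 2 E_ : 2 ee (out of 4)
Combine (counts out of 4 × 4 = 16): short/English-spotted (L_E_) = 2×2 = 4; short/solid (L_ee) = 2×2 = 4; long/English-spotted (llE_) = 2×2 = 4; long/solid (llee) = 2×2 = 4
Phenotype counts (out of 16): 4 short/English-spotted, 4 short/solid, 4 long/English-spotted, 4 long/solid
short/English-spotted: 4 out of 16 → fraction 1/4
Expected count = 1/4 × 832 = 208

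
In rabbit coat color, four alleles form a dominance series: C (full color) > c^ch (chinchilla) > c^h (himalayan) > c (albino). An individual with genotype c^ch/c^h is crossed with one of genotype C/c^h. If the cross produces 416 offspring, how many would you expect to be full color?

Cross: c^ch/c^h × C/c^h
Allele dominance: C > c^ch > c^h > c
Offspring genotypes: 1 C/c^ch, 1 c^ch/c^h, 1 C/c^h, 1 c^h/c^h
Phenotype counts: 2 full color, 1 chinchilla, 1 himalayan
full color: 2 out of 4 → fraction 1/2
Expected count = 1/2 × 416 = 208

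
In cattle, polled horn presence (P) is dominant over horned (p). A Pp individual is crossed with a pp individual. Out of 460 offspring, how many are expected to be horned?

Punnett square for Pp × pp:
Offspring genotypes: 2 Pp, 2 pp
polled: 2, horned: 2
horned: 2 out of 4 → fraction 1/2
Expected count = 1/2 × 460 = 230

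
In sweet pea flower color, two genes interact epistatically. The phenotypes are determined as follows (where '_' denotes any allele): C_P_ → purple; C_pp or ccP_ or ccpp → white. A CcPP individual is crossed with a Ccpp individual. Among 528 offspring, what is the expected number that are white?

Cross: CcPP × Ccpp — consider each gene separately:
C gene: Cc × Cc → 1 CC, 2 Cc, 1 cc → 3 C_ : 1 cc (out of 4)
P gene: PP × pp → 4 Pp → 4 P_ (out of 4)
Genotype classes (out of 4 × 4 = 16): C_P_ = 3×4 = 12; ccP_ = 1×4 = 4
Apply the phenotype rules: C_P_ (12) → purple; ccP_ (4) → white
Phenotype counts (out of 16): 12 purple, 4 white
white: 4 out of 16 → fraction 1/4
Expected count = 1/4 × 528 = 132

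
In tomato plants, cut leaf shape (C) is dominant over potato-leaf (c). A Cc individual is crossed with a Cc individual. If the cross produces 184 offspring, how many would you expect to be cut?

Punnett square for Cc × Cc:
Offspring genotypes: 1 CC, 2 Cc, 1 cc
cut: 3, potato-leaf: 1
cut: 3 out of 4 → fraction 3/4
Expected count = 3/4 × 184 = 138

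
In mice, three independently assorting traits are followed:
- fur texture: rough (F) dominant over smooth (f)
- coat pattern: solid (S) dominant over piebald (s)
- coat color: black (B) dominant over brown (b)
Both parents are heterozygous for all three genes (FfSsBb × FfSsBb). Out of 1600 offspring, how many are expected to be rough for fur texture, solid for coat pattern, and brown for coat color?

Trihybrid cross: FfSsBb × FfSsBb
Each trait segregates independently with a 3:1 phenotypic ratio, so each gene contributes 3/4 (dominant) or 1/4 (recessive).
Target: rough (fur texture), solid (coat pattern), brown (coat color)
Probability = product of independent per-trait probabilities
= 3/4 × 3/4 × 1/4 = 9/64
Expected count = 9/64 × 1600 = 225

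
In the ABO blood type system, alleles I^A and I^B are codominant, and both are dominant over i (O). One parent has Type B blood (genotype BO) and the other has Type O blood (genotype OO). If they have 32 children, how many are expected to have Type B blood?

Cross: BO × OO
Possible offspring genotypes: 2 BO, 2 OO
Blood type counts: 2 Type B, 2 Type O
Probability of Type B: 2/4 = 1/2
Expected count = 1/2 × 32 = 16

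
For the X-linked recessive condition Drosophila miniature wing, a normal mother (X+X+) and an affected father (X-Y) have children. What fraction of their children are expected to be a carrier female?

Cross: X+X+ × X-Y
Offspring: 2 X+X-, 2 X+Y
Probability of a carrier female: 2/4 = 1/2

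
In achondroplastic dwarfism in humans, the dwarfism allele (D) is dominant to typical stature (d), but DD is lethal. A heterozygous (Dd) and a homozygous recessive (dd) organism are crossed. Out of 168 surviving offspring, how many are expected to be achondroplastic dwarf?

Cross: Dd × dd
Punnett square offspring (before lethality): 2 Dd, 2 dd
No DD offspring are produced in this cross.
achondroplastic dwarf: 2 out of 4 → fraction 1/2
Expected count = 1/2 × 168 = 84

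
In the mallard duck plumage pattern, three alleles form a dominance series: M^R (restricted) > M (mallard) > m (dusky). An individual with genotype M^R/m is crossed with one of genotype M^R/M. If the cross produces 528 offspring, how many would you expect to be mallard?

Cross: M^R/m × M^R/M
Allele dominance: M^R > M > m
Offspring genotypes: 1 M^R/M^R, 1 M^R/M, 1 M^R/m, 1 M/m
Phenotype counts: 3 restricted, 1 mallard
mallard: 1 out of 4 → fraction 1/4
Expected count = 1/4 × 528 = 132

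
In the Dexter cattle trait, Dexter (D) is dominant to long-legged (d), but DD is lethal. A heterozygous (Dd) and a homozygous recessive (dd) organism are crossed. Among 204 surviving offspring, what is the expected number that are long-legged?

Cross: Dd × dd
Punnett square offspring (before lethality): 2 Dd, 2 dd
No DD offspring are produced in this cross.
long-legged: 2 out of 4 → fraction 1/2
Expected count = 1/2 × 204 = 102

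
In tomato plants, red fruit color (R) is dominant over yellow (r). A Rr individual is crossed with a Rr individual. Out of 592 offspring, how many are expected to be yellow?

Punnett square for Rr × Rr:
Offspring genotypes: 1 RR, 2 Rr, 1 rr
red: 3, yellow: 1
yellow: 1 out of 4 → fraction 1/4
Expected count = 1/4 × 592 = 148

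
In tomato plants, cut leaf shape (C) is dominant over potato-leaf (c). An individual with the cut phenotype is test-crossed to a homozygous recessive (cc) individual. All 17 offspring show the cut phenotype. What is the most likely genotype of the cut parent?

Test cross: ? × cc
All offspring are cut.
If the unknown parent were heterozygous (Cc), about half of 17 offspring would be potato-leaf; none are. The unknown parent is most likely homozygous dominant (CC).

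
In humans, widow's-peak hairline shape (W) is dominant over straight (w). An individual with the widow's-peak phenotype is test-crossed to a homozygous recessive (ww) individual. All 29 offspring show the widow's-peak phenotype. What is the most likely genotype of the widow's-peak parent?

Test cross: ? × ww
All offspring are widow's-peak.
If the unknown parent were heterozygous (Ww), about half of 29 offspring would be straight; none are. The unknown parent is most likely homozygous dominant (WW).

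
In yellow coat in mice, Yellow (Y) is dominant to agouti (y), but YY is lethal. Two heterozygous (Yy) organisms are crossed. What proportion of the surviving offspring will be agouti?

Cross: Yy × Yy
Punnett square offspring (before lethality): 1 YY, 2 Yy, 1 yy
The YY genotype is lethal (embryos die); surviving offspring: 2 Yy, 1 yy
agouti: 1 out of 3
Probability: 1/3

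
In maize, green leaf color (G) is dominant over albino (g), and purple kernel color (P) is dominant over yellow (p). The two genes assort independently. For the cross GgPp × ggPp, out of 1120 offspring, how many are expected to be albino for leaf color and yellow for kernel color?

Dihybrid cross GgPp × ggPp — consider each gene separately:
leaf color: Gg × gg → 2 Gg, 2 gg → 2 G_ : 2 gg (out of 4)
kernel color: Pp × Pp → 1 PP, 2 Pp, 1 pp → 3 P_ : 1 pp (out of 4)
Looking for: albino (gg) and yellow (pp)
P(albino) = 2/4, P(yellow) = 1/4
P(both) = 2/4 × 1/4 = 2/16 = 1/8
Expected count = 1/8 × 1120 = 140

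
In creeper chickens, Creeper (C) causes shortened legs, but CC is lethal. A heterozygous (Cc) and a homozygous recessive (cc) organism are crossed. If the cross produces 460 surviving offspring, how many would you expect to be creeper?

Cross: Cc × cc
Punnett square offspring (before lethality): 2 Cc, 2 cc
No CC offspring are produced in this cross.
creeper: 2 out of 4 → fraction 1/2
Expected count = 1/2 × 460 = 230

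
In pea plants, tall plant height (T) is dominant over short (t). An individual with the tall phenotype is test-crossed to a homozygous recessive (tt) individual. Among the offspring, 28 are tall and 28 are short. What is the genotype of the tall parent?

Test cross: ? × tt
Offspring: 28 tall, 28 short — approximately 1:1.
A 1:1 ratio in a test cross indicates the unknown parent is heterozygous (Tt).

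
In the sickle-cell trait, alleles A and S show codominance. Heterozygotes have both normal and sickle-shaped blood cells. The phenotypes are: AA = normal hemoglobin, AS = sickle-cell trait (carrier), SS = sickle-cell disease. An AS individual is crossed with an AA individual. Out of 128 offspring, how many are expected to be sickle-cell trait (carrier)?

Punnett square for AS × AA:
Offspring genotypes: 2 AA, 2 AS
Phenotype counts: 2 normal hemoglobin, 2 sickle-cell trait (carrier)
sickle-cell trait (carrier): 2 out of 4 → fraction 1/2
Expected count = 1/2 × 128 = 64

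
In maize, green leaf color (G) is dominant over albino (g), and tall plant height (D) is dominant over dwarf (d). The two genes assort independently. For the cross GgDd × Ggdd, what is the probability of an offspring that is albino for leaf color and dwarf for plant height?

Dihybrid cross GgDd × Ggdd — consider each gene separately:
leaf color: Gg × Gg → 1 GG, 2 Gg, 1 gg → 3 G_ : 1 gg (out of 4)
plant height: Dd × dd → 2 Dd, 2 dd → 2 D_ : 2 dd (out of 4)
Looking for: albino (gg) and dwarf (dd)
P(albino) = 1/4, P(dwarf) = 2/4
P(both) = 1/4 × 2/4 = 2/16 = 1/8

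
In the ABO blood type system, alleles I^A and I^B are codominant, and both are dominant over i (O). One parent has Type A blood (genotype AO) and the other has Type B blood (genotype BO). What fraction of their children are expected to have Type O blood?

Cross: AO × BO
Possible offspring genotypes: 1 AB, 1 AO, 1 BO, 1 OO
Blood type counts: 1 Type AB, 1 Type A, 1 Type B, 1 Type O
Probability of Type O: 1/4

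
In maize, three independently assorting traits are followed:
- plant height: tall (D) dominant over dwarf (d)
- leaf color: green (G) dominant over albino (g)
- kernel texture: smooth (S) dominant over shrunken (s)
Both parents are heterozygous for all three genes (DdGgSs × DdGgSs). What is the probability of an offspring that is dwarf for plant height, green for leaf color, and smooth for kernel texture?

Trihybrid cross: DdGgSs × DdGgSs
Each trait segregates independently with a 3:1 phenotypic ratio, so each gene contributes 3/4 (dominant) or 1/4 (recessive).
Target: dwarf (plant height), green (leaf color), smooth (kernel texture)
Probability = product of independent per-trait probabilities
= 1/4 × 3/4 × 3/4 = 9/64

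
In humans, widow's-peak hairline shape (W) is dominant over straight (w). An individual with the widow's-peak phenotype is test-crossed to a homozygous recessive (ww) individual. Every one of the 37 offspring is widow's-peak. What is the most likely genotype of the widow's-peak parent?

Test cross: ? × ww
All offspring are widow's-peak.
If the unknown parent were heterozygous (Ww), about half of 37 offspring would be straight; none are. The unknown parent is most likely homozygous dominant (WW).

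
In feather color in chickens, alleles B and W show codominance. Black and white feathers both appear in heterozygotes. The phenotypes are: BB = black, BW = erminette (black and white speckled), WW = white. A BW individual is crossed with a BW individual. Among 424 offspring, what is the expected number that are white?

Punnett square for BW × BW:
Offspring genotypes: 1 BB, 2 BW, 1 WW
Phenotype counts: 1 black, 2 erminette (black and white speckled), 1 white
white: 1 out of 4 → fraction 1/4
Expected count = 1/4 × 424 = 106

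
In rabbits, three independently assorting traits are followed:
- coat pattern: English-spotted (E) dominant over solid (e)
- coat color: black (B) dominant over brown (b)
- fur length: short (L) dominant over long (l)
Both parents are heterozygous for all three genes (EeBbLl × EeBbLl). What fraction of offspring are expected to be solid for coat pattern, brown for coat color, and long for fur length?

Trihybrid cross: EeBbLl × EeBbLl
Each trait segregates independently with a 3:1 phenotypic ratio, so each gene contributes 3/4 (dominant) or 1/4 (recessive).
Target: solid (coat pattern), brown (coat color), long (fur length)
Probability = product of independent per-trait probabilities
= 1/4 × 1/4 × 1/4 = 1/64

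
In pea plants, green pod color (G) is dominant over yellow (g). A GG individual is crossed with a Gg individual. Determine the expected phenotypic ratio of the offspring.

Punnett square for GG × Gg:
Offspring genotypes: 2 GG, 2 Gg
green: 4, yellow: 0
Ratio: all green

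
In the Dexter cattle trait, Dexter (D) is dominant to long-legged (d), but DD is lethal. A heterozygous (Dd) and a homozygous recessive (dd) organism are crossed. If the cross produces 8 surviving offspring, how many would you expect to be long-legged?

Cross: Dd × dd
Punnett square offspring (before lethality): 2 Dd, 2 dd
No DD offspring are produced in this cross.
long-legged: 2 out of 4 → fraction 1/2
Expected count = 1/2 × 8 = 4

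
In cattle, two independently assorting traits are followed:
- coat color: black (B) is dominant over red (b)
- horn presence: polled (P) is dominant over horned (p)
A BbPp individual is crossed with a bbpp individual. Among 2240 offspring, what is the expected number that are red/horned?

Dihybrid cross BbPp × bbpp — consider each gene separately:
coat color: Bb × bb → 2 Bb, 2 bb → 2 B_ : 2 bb (out of 4)
horn presence: Pp × pp → 2 Pp, 2 pp → 2 P_ : 2 pp (out of 4)
Combine (counts out of 4 × 4 = 16): black/polled (B_P_) = 2×2 = 4; black/horned (B_pp) = 2×2 = 4; red/polled (bbP_) = 2×2 = 4; red/horned (bbpp) = 2×2 = 4
Phenotype counts (out of 16): 4 black/polled, 4 black/horned, 4 red/polled, 4 red/horned
red/horned: 4 out of 16 → fraction 1/4
Expected count = 1/4 × 2240 = 560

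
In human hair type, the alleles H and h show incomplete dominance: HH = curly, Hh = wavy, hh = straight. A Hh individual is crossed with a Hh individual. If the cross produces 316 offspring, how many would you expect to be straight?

Punnett square for Hh × Hh:
Offspring genotypes: 1 HH, 2 Hh, 1 hh
Phenotype counts: 1 curly, 2 wavy, 1 straight
straight: 1 out of 4 → fraction 1/4
Expected count = 1/4 × 316 = 79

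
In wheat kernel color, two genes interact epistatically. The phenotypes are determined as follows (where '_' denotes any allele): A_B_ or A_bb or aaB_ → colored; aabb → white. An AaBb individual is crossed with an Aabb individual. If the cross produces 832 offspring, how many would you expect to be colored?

Cross: AaBb × Aabb — consider each gene separately:
A gene: Aa × Aa → 1 AA, 2 Aa, 1 aa → 3 A_ : 1 aa (out of 4)
B gene: Bb × bb → 2 Bb, 2 bb → 2 B_ : 2 bb (out of 4)
Genotype classes (out of 4 × 4 = 16): A_B_ = 3×2 = 6; A_bb = 3×2 = 6; aaB_ = 1×2 = 2; aabb = 1×2 = 2
Apply the phenotype rules: A_B_ (6) + A_bb (6) + aaB_ (2) → colored; aabb (2) → white
Phenotype counts (out of 16): 14 colored, 2 white
colored: 14 out of 16 → fraction 7/8
Expected count = 7/8 × 832 = 728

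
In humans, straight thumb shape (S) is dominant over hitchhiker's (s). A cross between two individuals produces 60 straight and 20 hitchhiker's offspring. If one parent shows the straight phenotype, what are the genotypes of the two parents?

Observed offspring: 60 straight, 20 hitchhiker's
The observed ratio simplifies to 3:1. Hitchhiker's (ss) offspring appear, so each parent must contribute one s allele. The parent stated to show straight carries S, so it is Ss. The other parent is then either Ss or ss: Ss × ss would give a 1:1 split, whereas Ss × Ss gives 3:1 — matching the data. So both parents are heterozygous (Ss × Ss).
Parent genotypes: Ss × Ss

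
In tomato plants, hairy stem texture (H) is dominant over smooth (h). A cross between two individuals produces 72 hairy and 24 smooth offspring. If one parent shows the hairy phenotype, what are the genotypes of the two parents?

Observed offspring: 72 hairy, 24 smooth
The observed ratio simplifies to 3:1. Smooth (hh) offspring appear, so each parent must contribute one h allele. The parent stated to show hairy carries H, so it is Hh. The other parent is then either Hh or hh: Hh × hh would give a 1:1 split, whereas Hh × Hh gives 3:1 — matching the data. So both parents are heterozygous (Hh × Hh).
Parent genotypes: Hh × Hh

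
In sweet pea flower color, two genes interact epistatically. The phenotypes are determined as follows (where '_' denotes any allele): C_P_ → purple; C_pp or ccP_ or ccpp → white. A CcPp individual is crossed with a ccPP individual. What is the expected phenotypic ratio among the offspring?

Cross: CcPp × ccPP — consider each gene separately:
C gene: Cc × cc → 2 Cc, 2 cc → 2 C_ : 2 cc (out of 4)
P gene: Pp × PP → 2 PP, 2 Pp → 4 P_ (out of 4)
Genotype classes (out of 4 × 4 = 16): C_P_ = 2×4 = 8; ccP_ = 2×4 = 8
Apply the phenotype rules: C_P_ (8) → purple; ccP_ (8) → white
Phenotype counts (out of 16): 8 purple, 8 white
Ratio: 1 purple : 1 white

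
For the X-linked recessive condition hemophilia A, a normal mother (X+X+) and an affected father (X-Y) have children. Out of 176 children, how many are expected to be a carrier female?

Cross: X+X+ × X-Y
Offspring: 2 X+X-, 2 X+Y
Probability of a carrier female: 2/4 = 1/2
Expected count = 1/2 × 176 = 88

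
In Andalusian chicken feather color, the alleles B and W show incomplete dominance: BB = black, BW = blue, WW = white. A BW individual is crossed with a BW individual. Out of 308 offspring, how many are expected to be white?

Punnett square for BW × BW:
Offspring genotypes: 1 BB, 2 BW, 1 WW
Phenotype counts: 1 black, 2 blue, 1 white
white: 1 out of 4 → fraction 1/4
Expected count = 1/4 × 308 = 77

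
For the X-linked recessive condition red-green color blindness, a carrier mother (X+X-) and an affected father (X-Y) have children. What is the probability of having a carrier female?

Cross: X+X- × X-Y
Offspring: 1 X+X-, 1 X+Y, 1 X-X-, 1 X-Y
Probability of a carrier female: 1/4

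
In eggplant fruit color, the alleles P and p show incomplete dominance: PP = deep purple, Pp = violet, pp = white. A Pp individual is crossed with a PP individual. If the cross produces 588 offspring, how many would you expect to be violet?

Punnett square for Pp × PP:
Offspring genotypes: 2 PP, 2 Pp
Phenotype counts: 2 deep purple, 2 violet
violet: 2 out of 4 → fraction 1/2
Expected count = 1/2 × 588 = 294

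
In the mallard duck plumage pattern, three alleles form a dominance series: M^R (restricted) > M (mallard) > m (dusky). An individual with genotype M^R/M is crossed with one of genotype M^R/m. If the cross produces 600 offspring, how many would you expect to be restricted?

Cross: M^R/M × M^R/m
Allele dominance: M^R > M > m
Offspring genotypes: 1 M^R/M^R, 1 M^R/m, 1 M^R/M, 1 M/m
Phenotype counts: 3 restricted, 1 mallard
restricted: 3 out of 4 → fraction 3/4
Expected count = 3/4 × 600 = 450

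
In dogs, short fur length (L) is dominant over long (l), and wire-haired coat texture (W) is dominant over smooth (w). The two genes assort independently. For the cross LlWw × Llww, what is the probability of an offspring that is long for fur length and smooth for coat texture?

Dihybrid cross LlWw × Llww — consider each gene separately:
fur length: Ll × Ll → 1 LL, 2 Ll, 1 ll → 3 L_ : 1 ll (out of 4)
coat texture: Ww × ww → 2 Ww, 2 ww → 2 W_ : 2 ww (out of 4)
Looking for: long (ll) and smooth (ww)
P(long) = 1/4, P(smooth) = 2/4
P(both) = 1/4 × 2/4 = 2/16 = 1/8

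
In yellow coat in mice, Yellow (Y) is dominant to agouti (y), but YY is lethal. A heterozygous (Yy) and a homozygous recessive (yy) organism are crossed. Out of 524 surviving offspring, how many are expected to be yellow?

Cross: Yy × yy
Punnett square offspring (before lethality): 2 Yy, 2 yy
No YY offspring are produced in this cross.
yellow: 2 out of 4 → fraction 1/2
Expected count = 1/2 × 524 = 262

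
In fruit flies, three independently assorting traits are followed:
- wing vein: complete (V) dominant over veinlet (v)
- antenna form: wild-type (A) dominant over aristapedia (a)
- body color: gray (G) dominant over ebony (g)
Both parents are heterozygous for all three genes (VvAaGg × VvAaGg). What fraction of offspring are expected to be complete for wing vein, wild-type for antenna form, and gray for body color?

Trihybrid cross: VvAaGg × VvAaGg
Each trait segregates independently with a 3:1 phenotypic ratio, so each gene contributes 3/4 (dominant) or 1/4 (recessive).
Target: complete (wing vein), wild-type (antenna form), gray (body color)
Probability = product of independent per-trait probabilities
= 3/4 × 3/4 × 3/4 = 27/64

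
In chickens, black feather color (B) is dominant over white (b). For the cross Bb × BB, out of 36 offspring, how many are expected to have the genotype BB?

Punnett square for Bb × BB:
Offspring genotypes: 2 BB, 2 Bb
Total offspring: 4
Count with target: 2
Probability: 2/4 = 1/2
Expected count = 1/2 × 36 = 18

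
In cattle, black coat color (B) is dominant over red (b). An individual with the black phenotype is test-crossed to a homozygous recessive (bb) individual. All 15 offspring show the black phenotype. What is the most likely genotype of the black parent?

Test cross: ? × bb
All offspring are black.
If the unknown parent were heterozygous (Bb), about half of 15 offspring would be red; none are. The unknown parent is most likely homozygous dominant (BB).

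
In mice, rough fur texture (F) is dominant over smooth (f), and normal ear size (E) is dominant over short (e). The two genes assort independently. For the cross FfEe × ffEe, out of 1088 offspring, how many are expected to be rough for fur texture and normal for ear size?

Dihybrid cross FfEe × ffEe — consider each gene separately:
fur texture: Ff × ff → 2 Ff, 2 ff → 2 F_ : 2 ff (out of 4)
ear size: Ee × Ee → 1 EE, 2 Ee, 1 ee → 3 E_ : 1 ee (out of 4)
Looking for: rough (F_) and normal (E_)
P(rough) = 2/4, P(normal) = 3/4
P(both) = 2/4 × 3/4 = 6/16 = 3/8
Expected count = 3/8 × 1088 = 408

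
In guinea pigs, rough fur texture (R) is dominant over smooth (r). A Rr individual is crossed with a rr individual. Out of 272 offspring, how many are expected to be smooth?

Punnett square for Rr × rr:
Offspring genotypes: 2 Rr, 2 rr
rough: 2, smooth: 2
smooth: 2 out of 4 → fraction 1/2
Expected count = 1/2 × 272 = 136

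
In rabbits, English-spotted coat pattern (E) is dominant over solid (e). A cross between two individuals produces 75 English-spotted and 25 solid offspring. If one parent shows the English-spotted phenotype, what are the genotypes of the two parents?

Observed offspring: 75 English-spotted, 25 solid
The observed ratio simplifies to 3:1. Solid (ee) offspring appear, so each parent must contribute one e allele. The parent stated to show English-spotted carries E, so it is Ee. The other parent is then either Ee or ee: Ee × ee would give a 1:1 split, whereas Ee × Ee gives 3:1 — matching the data. So both parents are heterozygous (Ee × Ee).
Parent genotypes: Ee × Ee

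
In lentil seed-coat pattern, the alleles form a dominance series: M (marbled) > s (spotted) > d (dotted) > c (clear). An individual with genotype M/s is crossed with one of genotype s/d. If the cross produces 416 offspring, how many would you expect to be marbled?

Cross: M/s × s/d
Allele dominance: M > s > d > c
Offspring genotypes: 1 M/s, 1 M/d, 1 s/s, 1 s/d
Phenotype counts: 2 marbled, 2 spotted
marbled: 2 out of 4 → fraction 1/2
Expected count = 1/2 × 416 = 208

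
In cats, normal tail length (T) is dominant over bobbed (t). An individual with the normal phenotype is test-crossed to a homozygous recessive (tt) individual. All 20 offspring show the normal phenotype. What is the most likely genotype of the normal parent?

Test cross: ? × tt
All offspring are normal.
If the unknown parent were heterozygous (Tt), about half of 20 offspring would be bobbed; none are. The unknown parent is most likely homozygous dominant (TT).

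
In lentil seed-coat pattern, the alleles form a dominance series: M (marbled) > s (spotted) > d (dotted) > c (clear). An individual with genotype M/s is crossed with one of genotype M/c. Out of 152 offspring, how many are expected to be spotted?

Cross: M/s × M/c
Allele dominance: M > s > d > c
Offspring genotypes: 1 M/M, 1 M/c, 1 M/s, 1 s/c
Phenotype counts: 3 marbled, 1 spotted
spotted: 1 out of 4 → fraction 1/4
Expected count = 1/4 × 152 = 38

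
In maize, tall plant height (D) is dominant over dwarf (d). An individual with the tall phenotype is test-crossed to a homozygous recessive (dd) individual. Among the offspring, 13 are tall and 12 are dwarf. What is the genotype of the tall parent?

Test cross: ? × dd
Offspring: 13 tall, 12 dwarf — approximately 1:1.
A 1:1 ratio in a test cross indicates the unknown parent is heterozygous (Dd).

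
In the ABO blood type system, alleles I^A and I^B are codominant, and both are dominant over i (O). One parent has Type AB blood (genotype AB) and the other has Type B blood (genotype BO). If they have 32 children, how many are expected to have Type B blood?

Cross: AB × BO
Possible offspring genotypes: 1 AB, 1 AO, 1 BB, 1 BO
Blood type counts: 1 Type AB, 1 Type A, 2 Type B
Probability of Type B: 2/4 = 1/2
Expected count = 1/2 × 32 = 16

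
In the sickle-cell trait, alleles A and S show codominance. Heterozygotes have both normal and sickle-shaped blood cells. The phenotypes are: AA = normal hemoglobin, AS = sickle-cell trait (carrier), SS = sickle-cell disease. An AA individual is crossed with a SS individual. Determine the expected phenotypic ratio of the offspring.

Punnett square for AA × SS:
Offspring genotypes: 4 AS
Phenotype counts: 4 sickle-cell trait (carrier)
Ratio: all sickle-cell trait (carrier)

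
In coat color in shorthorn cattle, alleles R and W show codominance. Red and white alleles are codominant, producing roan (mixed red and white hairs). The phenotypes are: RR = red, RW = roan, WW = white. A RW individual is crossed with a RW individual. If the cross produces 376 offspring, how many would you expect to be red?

Punnett square for RW × RW:
Offspring genotypes: 1 RR, 2 RW, 1 WW
Phenotype counts: 1 red, 2 roan, 1 white
red: 1 out of 4 → fraction 1/4
Expected count = 1/4 × 376 = 94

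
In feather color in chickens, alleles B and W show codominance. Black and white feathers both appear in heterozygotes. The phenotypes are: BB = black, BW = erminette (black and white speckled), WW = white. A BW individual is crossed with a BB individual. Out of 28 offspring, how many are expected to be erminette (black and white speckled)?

Punnett square for BW × BB:
Offspring genotypes: 2 BB, 2 BW
Phenotype counts: 2 black, 2 erminette (black and white speckled)
erminette (black and white speckled): 2 out of 4 → fraction 1/2
Expected count = 1/2 × 28 = 14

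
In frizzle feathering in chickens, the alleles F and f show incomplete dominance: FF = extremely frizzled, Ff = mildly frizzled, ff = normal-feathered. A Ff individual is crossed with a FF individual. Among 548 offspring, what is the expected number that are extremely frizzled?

Punnett square for Ff × FF:
Offspring genotypes: 2 FF, 2 Ff
Phenotype counts: 2 extremely frizzled, 2 mildly frizzled
extremely frizzled: 2 out of 4 → fraction 1/2
Expected count = 1/2 × 548 = 274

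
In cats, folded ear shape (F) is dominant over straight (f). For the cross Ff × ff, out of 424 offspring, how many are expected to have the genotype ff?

Punnett square for Ff × ff:
Offspring genotypes: 2 Ff, 2 ff
Total offspring: 4
Count with target: 2
Probability: 2/4 = 1/2
Expected count = 1/2 × 424 = 212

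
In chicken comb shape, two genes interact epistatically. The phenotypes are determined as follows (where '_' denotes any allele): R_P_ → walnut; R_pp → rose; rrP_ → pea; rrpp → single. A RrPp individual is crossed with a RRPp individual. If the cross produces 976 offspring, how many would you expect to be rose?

Cross: RrPp × RRPp — consider each gene separately:
R gene: Rr × RR → 2 RR, 2 Rr → 4 R_ (out of 4)
P gene: Pp × Pp → 1 PP, 2 Pp, 1 pp → 3 P_ : 1 pp (out of 4)
Genotype classes (out of 4 × 4 = 16): R_P_ = 4×3 = 12; R_pp = 4×1 = 4
Apply the phenotype rules: R_P_ (12) → walnut; R_pp (4) → rose
Phenotype counts (out of 16): 12 walnut, 4 rose
rose: 4 out of 16 → fraction 1/4
Expected count = 1/4 × 976 = 244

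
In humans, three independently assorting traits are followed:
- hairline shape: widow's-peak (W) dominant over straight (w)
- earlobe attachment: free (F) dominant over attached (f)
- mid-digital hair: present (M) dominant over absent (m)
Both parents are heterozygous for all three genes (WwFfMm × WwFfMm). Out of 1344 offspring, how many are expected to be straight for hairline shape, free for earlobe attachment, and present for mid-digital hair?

Trihybrid cross: WwFfMm × WwFfMm
Each trait segregates independently with a 3:1 phenotypic ratio, so each gene contributes 3/4 (dominant) or 1/4 (recessive).
Target: straight (hairline shape), free (earlobe attachment), present (mid-digital hair)
Probability = product of independent per-trait probabilities
= 1/4 × 3/4 × 3/4 = 9/64
Expected count = 9/64 × 1344 = 189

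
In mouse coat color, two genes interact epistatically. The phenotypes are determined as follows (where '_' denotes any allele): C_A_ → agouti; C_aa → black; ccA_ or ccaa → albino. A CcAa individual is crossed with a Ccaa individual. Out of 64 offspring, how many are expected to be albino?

Cross: CcAa × Ccaa — consider each gene separately:
C gene: Cc × Cc → 1 CC, 2 Cc, 1 cc → 3 C_ : 1 cc (out of 4)
A gene: Aa × aa → 2 Aa, 2 aa → 2 A_ : 2 aa (out of 4)
Genotype classes (out of 4 × 4 = 16): C_A_ = 3×2 = 6; C_aa = 3×2 = 6; ccA_ = 1×2 = 2; ccaa = 1×2 = 2
Apply the phenotype rules: C_A_ (6) → agouti; C_aa (6) → black; ccA_ (2) + ccaa (2) → albino
Phenotype counts (out of 16): 6 agouti, 6 black, 4 albino
albino: 4 out of 16 → fraction 1/4
Expected count = 1/4 × 64 = 16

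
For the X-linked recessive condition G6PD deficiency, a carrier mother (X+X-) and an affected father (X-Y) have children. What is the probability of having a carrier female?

Cross: X+X- × X-Y
Offspring: 1 X+X-, 1 X+Y, 1 X-X-, 1 X-Y
Probability of a carrier female: 1/4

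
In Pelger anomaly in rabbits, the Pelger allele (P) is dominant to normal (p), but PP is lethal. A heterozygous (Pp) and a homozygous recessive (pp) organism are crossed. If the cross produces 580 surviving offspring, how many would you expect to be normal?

Cross: Pp × pp
Punnett square offspring (before lethality): 2 Pp, 2 pp
No PP offspring are produced in this cross.
normal: 2 out of 4 → fraction 1/2
Expected count = 1/2 × 580 = 290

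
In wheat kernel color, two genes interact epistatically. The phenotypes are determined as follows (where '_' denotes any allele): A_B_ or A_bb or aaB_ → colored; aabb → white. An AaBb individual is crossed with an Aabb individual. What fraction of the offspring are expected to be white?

Cross: AaBb × Aabb — consider each gene separately:
A gene: Aa × Aa → 1 AA, 2 Aa, 1 aa → 3 A_ : 1 aa (out of 4)
B gene: Bb × bb → 2 Bb, 2 bb → 2 B_ : 2 bb (out of 4)
Genotype classes (out of 4 × 4 = 16): A_B_ = 3×2 = 6; A_bb = 3×2 = 6; aaB_ = 1×2 = 2; aabb = 1×2 = 2
Apply the phenotype rules: A_B_ (6) + A_bb (6) + aaB_ (2) → colored; aabb (2) → white
Phenotype counts (out of 16): 14 colored, 2 white
white: 2 out of 16
Probability: 2/16 = 1/8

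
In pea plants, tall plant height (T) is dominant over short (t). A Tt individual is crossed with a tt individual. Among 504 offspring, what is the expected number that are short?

Punnett square for Tt × tt:
Offspring genotypes: 2 Tt, 2 tt
tall: 2, short: 2
short: 2 out of 4 → fraction 1/2
Expected count = 1/2 × 504 = 252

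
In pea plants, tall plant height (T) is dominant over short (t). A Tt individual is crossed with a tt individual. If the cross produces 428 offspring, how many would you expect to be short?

Punnett square for Tt × tt:
Offspring genotypes: 2 Tt, 2 tt
tall: 2, short: 2
short: 2 out of 4 → fraction 1/2
Expected count = 1/2 × 428 = 214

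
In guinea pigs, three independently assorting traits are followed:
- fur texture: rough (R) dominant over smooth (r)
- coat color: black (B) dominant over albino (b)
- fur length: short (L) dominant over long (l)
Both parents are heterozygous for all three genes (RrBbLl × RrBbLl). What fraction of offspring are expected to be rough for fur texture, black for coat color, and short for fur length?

Trihybrid cross: RrBbLl × RrBbLl
Each trait segregates independently with a 3:1 phenotypic ratio, so each gene contributes 3/4 (dominant) or 1/4 (recessive).
Target: rough (fur texture), black (coat color), short (fur length)
Probability = product of independent per-trait probabilities
= 3/4 × 3/4 × 3/4 = 27/64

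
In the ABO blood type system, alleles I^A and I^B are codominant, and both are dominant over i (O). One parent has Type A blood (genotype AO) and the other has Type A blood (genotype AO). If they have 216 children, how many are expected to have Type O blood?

Cross: AO × AO
Possible offspring genotypes: 1 AA, 2 AO, 1 OO
Blood type counts: 3 Type A, 1 Type O
Probability of Type O: 1/4
Expected count = 1/4 × 216 = 54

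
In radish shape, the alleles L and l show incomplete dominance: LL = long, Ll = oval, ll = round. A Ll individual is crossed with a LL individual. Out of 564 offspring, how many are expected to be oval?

Punnett square for Ll × LL:
Offspring genotypes: 2 LL, 2 Ll
Phenotype counts: 2 long, 2 oval
oval: 2 out of 4 → fraction 1/2
Expected count = 1/2 × 564 = 282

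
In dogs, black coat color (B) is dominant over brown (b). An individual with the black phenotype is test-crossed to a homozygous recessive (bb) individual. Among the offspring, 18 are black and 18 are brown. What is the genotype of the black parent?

Test cross: ? × bb
Offspring: 18 black, 18 brown — approximately 1:1.
A 1:1 ratio in a test cross indicates the unknown parent is heterozygous (Bb).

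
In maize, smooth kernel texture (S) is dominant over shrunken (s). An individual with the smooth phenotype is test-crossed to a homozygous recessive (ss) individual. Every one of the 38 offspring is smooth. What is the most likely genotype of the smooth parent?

Test cross: ? × ss
All offspring are smooth.
If the unknown parent were heterozygous (Ss), about half of 38 offspring would be shrunken; none are. The unknown parent is most likely homozygous dominant (SS).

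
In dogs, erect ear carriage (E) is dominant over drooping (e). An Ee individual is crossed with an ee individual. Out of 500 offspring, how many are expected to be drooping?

Punnett square for Ee × ee:
Offspring genotypes: 2 Ee, 2 ee
erect: 2, drooping: 2
drooping: 2 out of 4 → fraction 1/2
Expected count = 1/2 × 500 = 250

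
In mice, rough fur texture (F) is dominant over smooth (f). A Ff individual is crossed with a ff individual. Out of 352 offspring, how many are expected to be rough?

Punnett square for Ff × ff:
Offspring genotypes: 2 Ff, 2 ff
rough: 2, smooth: 2
rough: 2 out of 4 → fraction 1/2
Expected count = 1/2 × 352 = 176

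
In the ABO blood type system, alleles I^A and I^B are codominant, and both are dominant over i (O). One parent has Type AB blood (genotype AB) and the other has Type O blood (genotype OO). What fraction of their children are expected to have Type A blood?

Cross: AB × OO
Possible offspring genotypes: 2 AO, 2 BO
Blood type counts: 2 Type A, 2 Type B
Probability of Type A: 2/4 = 1/2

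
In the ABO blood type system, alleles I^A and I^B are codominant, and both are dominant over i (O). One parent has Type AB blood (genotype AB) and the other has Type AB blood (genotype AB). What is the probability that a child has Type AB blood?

Cross: AB × AB
Possible offspring genotypes: 1 AA, 2 AB, 1 BB
Blood type counts: 1 Type A, 2 Type AB, 1 Type B
Probability of Type AB: 2/4 = 1/2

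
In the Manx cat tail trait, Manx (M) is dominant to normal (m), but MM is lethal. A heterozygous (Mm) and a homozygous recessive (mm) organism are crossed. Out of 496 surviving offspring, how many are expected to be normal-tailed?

Cross: Mm × mm
Punnett square offspring (before lethality): 2 Mm, 2 mm
No MM offspring are produced in this cross.
normal-tailed: 2 out of 4 → fraction 1/2
Expected count = 1/2 × 496 = 248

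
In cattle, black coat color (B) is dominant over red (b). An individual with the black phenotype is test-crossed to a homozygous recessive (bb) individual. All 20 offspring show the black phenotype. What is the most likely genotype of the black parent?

Test cross: ? × bb
All offspring are black.
If the unknown parent were heterozygous (Bb), about half of 20 offspring would be red; none are. The unknown parent is most likely homozygous dominant (BB).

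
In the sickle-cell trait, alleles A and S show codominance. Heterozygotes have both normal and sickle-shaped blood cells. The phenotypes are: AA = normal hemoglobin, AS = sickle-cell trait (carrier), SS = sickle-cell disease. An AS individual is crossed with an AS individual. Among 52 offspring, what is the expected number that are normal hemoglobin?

Punnett square for AS × AS:
Offspring genotypes: 1 AA, 2 AS, 1 SS
Phenotype counts: 1 normal hemoglobin, 2 sickle-cell trait (carrier), 1 sickle-cell disease
normal hemoglobin: 1 out of 4 → fraction 1/4
Expected count = 1/4 × 52 = 13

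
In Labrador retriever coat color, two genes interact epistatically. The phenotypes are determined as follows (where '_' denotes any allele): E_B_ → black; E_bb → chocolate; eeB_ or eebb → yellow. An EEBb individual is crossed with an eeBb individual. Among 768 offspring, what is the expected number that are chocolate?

Cross: EEBb × eeBb — consider each gene separately:
E gene: EE × ee → 4 Ee → 4 E_ (out of 4)
B gene: Bb × Bb → 1 BB, 2 Bb, 1 bb → 3 B_ : 1 bb (out of 4)
Genotype classes (out of 4 × 4 = 16): E_B_ = 4×3 = 12; E_bb = 4×1 = 4
Apply the phenotype rules: E_B_ (12) → black; E_bb (4) → chocolate
Phenotype counts (out of 16): 12 black, 4 chocolate
chocolate: 4 out of 16 → fraction 1/4
Expected count = 1/4 × 768 = 192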